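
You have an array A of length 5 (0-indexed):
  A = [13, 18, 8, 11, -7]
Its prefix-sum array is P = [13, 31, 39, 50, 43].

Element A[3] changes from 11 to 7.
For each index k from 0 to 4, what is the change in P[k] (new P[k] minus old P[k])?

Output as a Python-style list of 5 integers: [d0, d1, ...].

Element change: A[3] 11 -> 7, delta = -4
For k < 3: P[k] unchanged, delta_P[k] = 0
For k >= 3: P[k] shifts by exactly -4
Delta array: [0, 0, 0, -4, -4]

Answer: [0, 0, 0, -4, -4]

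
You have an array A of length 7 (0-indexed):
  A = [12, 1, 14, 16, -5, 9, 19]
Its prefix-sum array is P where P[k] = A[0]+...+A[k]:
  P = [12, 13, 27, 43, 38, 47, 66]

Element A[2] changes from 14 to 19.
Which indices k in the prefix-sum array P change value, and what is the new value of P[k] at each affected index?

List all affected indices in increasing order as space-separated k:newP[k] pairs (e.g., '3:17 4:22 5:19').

P[k] = A[0] + ... + A[k]
P[k] includes A[2] iff k >= 2
Affected indices: 2, 3, ..., 6; delta = 5
  P[2]: 27 + 5 = 32
  P[3]: 43 + 5 = 48
  P[4]: 38 + 5 = 43
  P[5]: 47 + 5 = 52
  P[6]: 66 + 5 = 71

Answer: 2:32 3:48 4:43 5:52 6:71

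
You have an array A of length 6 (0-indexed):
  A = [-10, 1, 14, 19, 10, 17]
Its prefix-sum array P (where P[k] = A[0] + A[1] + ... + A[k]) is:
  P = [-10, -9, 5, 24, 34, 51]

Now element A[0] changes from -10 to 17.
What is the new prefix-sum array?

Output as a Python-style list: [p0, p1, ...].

Answer: [17, 18, 32, 51, 61, 78]

Derivation:
Change: A[0] -10 -> 17, delta = 27
P[k] for k < 0: unchanged (A[0] not included)
P[k] for k >= 0: shift by delta = 27
  P[0] = -10 + 27 = 17
  P[1] = -9 + 27 = 18
  P[2] = 5 + 27 = 32
  P[3] = 24 + 27 = 51
  P[4] = 34 + 27 = 61
  P[5] = 51 + 27 = 78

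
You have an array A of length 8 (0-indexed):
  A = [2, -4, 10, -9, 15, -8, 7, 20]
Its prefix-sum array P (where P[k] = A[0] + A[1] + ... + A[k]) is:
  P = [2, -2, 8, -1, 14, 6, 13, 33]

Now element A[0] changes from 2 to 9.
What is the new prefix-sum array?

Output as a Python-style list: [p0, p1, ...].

Change: A[0] 2 -> 9, delta = 7
P[k] for k < 0: unchanged (A[0] not included)
P[k] for k >= 0: shift by delta = 7
  P[0] = 2 + 7 = 9
  P[1] = -2 + 7 = 5
  P[2] = 8 + 7 = 15
  P[3] = -1 + 7 = 6
  P[4] = 14 + 7 = 21
  P[5] = 6 + 7 = 13
  P[6] = 13 + 7 = 20
  P[7] = 33 + 7 = 40

Answer: [9, 5, 15, 6, 21, 13, 20, 40]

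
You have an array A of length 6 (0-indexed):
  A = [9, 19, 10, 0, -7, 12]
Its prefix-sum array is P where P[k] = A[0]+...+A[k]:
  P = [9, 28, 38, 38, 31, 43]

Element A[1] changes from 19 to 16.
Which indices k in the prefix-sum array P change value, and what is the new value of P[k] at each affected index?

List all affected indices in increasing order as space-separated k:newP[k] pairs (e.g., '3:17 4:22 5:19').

P[k] = A[0] + ... + A[k]
P[k] includes A[1] iff k >= 1
Affected indices: 1, 2, ..., 5; delta = -3
  P[1]: 28 + -3 = 25
  P[2]: 38 + -3 = 35
  P[3]: 38 + -3 = 35
  P[4]: 31 + -3 = 28
  P[5]: 43 + -3 = 40

Answer: 1:25 2:35 3:35 4:28 5:40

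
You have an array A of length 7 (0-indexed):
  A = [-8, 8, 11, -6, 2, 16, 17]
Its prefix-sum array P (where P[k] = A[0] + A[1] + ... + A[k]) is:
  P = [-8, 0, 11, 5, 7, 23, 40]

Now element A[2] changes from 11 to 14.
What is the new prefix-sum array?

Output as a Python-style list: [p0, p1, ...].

Answer: [-8, 0, 14, 8, 10, 26, 43]

Derivation:
Change: A[2] 11 -> 14, delta = 3
P[k] for k < 2: unchanged (A[2] not included)
P[k] for k >= 2: shift by delta = 3
  P[0] = -8 + 0 = -8
  P[1] = 0 + 0 = 0
  P[2] = 11 + 3 = 14
  P[3] = 5 + 3 = 8
  P[4] = 7 + 3 = 10
  P[5] = 23 + 3 = 26
  P[6] = 40 + 3 = 43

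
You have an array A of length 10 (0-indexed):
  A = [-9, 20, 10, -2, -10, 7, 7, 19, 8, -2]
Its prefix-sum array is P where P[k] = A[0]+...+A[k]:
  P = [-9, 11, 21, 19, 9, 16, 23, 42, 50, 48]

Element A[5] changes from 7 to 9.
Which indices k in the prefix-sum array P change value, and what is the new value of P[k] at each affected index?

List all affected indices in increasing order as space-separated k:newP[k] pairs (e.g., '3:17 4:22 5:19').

P[k] = A[0] + ... + A[k]
P[k] includes A[5] iff k >= 5
Affected indices: 5, 6, ..., 9; delta = 2
  P[5]: 16 + 2 = 18
  P[6]: 23 + 2 = 25
  P[7]: 42 + 2 = 44
  P[8]: 50 + 2 = 52
  P[9]: 48 + 2 = 50

Answer: 5:18 6:25 7:44 8:52 9:50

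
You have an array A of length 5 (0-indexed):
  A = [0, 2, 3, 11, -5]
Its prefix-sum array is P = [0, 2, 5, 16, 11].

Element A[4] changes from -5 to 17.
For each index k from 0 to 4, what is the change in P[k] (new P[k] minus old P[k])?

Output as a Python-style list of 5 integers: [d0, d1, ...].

Answer: [0, 0, 0, 0, 22]

Derivation:
Element change: A[4] -5 -> 17, delta = 22
For k < 4: P[k] unchanged, delta_P[k] = 0
For k >= 4: P[k] shifts by exactly 22
Delta array: [0, 0, 0, 0, 22]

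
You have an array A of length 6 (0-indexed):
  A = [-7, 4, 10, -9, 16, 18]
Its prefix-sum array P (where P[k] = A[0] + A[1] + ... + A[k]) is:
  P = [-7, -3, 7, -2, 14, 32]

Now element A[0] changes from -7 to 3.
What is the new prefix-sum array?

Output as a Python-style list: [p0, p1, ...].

Change: A[0] -7 -> 3, delta = 10
P[k] for k < 0: unchanged (A[0] not included)
P[k] for k >= 0: shift by delta = 10
  P[0] = -7 + 10 = 3
  P[1] = -3 + 10 = 7
  P[2] = 7 + 10 = 17
  P[3] = -2 + 10 = 8
  P[4] = 14 + 10 = 24
  P[5] = 32 + 10 = 42

Answer: [3, 7, 17, 8, 24, 42]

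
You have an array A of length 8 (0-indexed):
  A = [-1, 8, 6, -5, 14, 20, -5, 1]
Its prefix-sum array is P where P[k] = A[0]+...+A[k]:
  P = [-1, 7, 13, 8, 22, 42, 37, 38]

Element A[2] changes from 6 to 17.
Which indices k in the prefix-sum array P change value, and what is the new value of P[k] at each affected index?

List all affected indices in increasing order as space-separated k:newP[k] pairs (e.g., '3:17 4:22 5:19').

Answer: 2:24 3:19 4:33 5:53 6:48 7:49

Derivation:
P[k] = A[0] + ... + A[k]
P[k] includes A[2] iff k >= 2
Affected indices: 2, 3, ..., 7; delta = 11
  P[2]: 13 + 11 = 24
  P[3]: 8 + 11 = 19
  P[4]: 22 + 11 = 33
  P[5]: 42 + 11 = 53
  P[6]: 37 + 11 = 48
  P[7]: 38 + 11 = 49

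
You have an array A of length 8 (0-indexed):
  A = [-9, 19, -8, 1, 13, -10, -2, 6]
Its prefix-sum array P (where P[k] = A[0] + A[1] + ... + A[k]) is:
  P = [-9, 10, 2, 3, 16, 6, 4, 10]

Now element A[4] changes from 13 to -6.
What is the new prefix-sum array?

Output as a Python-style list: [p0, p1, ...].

Change: A[4] 13 -> -6, delta = -19
P[k] for k < 4: unchanged (A[4] not included)
P[k] for k >= 4: shift by delta = -19
  P[0] = -9 + 0 = -9
  P[1] = 10 + 0 = 10
  P[2] = 2 + 0 = 2
  P[3] = 3 + 0 = 3
  P[4] = 16 + -19 = -3
  P[5] = 6 + -19 = -13
  P[6] = 4 + -19 = -15
  P[7] = 10 + -19 = -9

Answer: [-9, 10, 2, 3, -3, -13, -15, -9]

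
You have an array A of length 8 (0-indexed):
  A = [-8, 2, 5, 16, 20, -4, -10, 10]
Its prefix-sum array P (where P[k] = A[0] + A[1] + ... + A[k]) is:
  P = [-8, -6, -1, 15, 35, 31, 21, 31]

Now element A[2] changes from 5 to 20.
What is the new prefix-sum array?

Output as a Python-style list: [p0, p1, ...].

Change: A[2] 5 -> 20, delta = 15
P[k] for k < 2: unchanged (A[2] not included)
P[k] for k >= 2: shift by delta = 15
  P[0] = -8 + 0 = -8
  P[1] = -6 + 0 = -6
  P[2] = -1 + 15 = 14
  P[3] = 15 + 15 = 30
  P[4] = 35 + 15 = 50
  P[5] = 31 + 15 = 46
  P[6] = 21 + 15 = 36
  P[7] = 31 + 15 = 46

Answer: [-8, -6, 14, 30, 50, 46, 36, 46]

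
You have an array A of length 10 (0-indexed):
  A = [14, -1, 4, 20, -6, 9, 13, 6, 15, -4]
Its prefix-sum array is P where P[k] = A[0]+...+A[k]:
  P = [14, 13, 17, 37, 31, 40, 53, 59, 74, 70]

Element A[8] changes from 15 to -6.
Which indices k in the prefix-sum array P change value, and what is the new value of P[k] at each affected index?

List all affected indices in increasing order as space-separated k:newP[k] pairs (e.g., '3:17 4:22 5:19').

P[k] = A[0] + ... + A[k]
P[k] includes A[8] iff k >= 8
Affected indices: 8, 9, ..., 9; delta = -21
  P[8]: 74 + -21 = 53
  P[9]: 70 + -21 = 49

Answer: 8:53 9:49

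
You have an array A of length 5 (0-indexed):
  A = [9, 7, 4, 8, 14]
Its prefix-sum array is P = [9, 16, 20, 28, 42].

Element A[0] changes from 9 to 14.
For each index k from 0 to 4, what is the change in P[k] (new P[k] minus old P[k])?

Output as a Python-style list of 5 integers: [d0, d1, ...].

Answer: [5, 5, 5, 5, 5]

Derivation:
Element change: A[0] 9 -> 14, delta = 5
For k < 0: P[k] unchanged, delta_P[k] = 0
For k >= 0: P[k] shifts by exactly 5
Delta array: [5, 5, 5, 5, 5]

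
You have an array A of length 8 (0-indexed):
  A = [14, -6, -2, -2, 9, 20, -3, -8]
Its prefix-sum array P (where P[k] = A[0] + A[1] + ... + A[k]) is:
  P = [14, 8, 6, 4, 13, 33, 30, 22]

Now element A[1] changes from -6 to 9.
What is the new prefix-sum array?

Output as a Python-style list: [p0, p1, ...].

Change: A[1] -6 -> 9, delta = 15
P[k] for k < 1: unchanged (A[1] not included)
P[k] for k >= 1: shift by delta = 15
  P[0] = 14 + 0 = 14
  P[1] = 8 + 15 = 23
  P[2] = 6 + 15 = 21
  P[3] = 4 + 15 = 19
  P[4] = 13 + 15 = 28
  P[5] = 33 + 15 = 48
  P[6] = 30 + 15 = 45
  P[7] = 22 + 15 = 37

Answer: [14, 23, 21, 19, 28, 48, 45, 37]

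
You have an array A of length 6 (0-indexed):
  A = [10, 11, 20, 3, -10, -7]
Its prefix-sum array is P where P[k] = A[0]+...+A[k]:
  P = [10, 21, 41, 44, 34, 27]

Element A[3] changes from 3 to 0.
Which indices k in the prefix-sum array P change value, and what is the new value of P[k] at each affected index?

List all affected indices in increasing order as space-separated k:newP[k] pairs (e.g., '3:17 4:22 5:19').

P[k] = A[0] + ... + A[k]
P[k] includes A[3] iff k >= 3
Affected indices: 3, 4, ..., 5; delta = -3
  P[3]: 44 + -3 = 41
  P[4]: 34 + -3 = 31
  P[5]: 27 + -3 = 24

Answer: 3:41 4:31 5:24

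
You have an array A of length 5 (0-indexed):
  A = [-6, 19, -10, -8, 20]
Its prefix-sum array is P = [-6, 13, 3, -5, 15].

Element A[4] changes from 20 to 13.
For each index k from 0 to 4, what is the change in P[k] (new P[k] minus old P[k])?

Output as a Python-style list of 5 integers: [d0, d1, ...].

Answer: [0, 0, 0, 0, -7]

Derivation:
Element change: A[4] 20 -> 13, delta = -7
For k < 4: P[k] unchanged, delta_P[k] = 0
For k >= 4: P[k] shifts by exactly -7
Delta array: [0, 0, 0, 0, -7]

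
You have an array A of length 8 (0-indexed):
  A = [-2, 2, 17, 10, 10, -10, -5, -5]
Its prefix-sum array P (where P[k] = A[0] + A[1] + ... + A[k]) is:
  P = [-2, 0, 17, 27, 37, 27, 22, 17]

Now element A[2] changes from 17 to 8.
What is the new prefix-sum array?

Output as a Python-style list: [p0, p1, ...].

Answer: [-2, 0, 8, 18, 28, 18, 13, 8]

Derivation:
Change: A[2] 17 -> 8, delta = -9
P[k] for k < 2: unchanged (A[2] not included)
P[k] for k >= 2: shift by delta = -9
  P[0] = -2 + 0 = -2
  P[1] = 0 + 0 = 0
  P[2] = 17 + -9 = 8
  P[3] = 27 + -9 = 18
  P[4] = 37 + -9 = 28
  P[5] = 27 + -9 = 18
  P[6] = 22 + -9 = 13
  P[7] = 17 + -9 = 8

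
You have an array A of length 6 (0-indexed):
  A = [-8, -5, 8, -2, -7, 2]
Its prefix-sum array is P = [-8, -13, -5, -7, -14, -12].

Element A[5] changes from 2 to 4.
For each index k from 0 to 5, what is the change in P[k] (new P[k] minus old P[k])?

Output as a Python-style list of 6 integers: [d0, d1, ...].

Answer: [0, 0, 0, 0, 0, 2]

Derivation:
Element change: A[5] 2 -> 4, delta = 2
For k < 5: P[k] unchanged, delta_P[k] = 0
For k >= 5: P[k] shifts by exactly 2
Delta array: [0, 0, 0, 0, 0, 2]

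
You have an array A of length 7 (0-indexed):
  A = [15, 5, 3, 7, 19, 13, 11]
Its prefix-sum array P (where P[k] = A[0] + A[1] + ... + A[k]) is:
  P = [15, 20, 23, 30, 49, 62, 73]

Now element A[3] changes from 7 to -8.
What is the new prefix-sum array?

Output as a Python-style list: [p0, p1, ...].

Change: A[3] 7 -> -8, delta = -15
P[k] for k < 3: unchanged (A[3] not included)
P[k] for k >= 3: shift by delta = -15
  P[0] = 15 + 0 = 15
  P[1] = 20 + 0 = 20
  P[2] = 23 + 0 = 23
  P[3] = 30 + -15 = 15
  P[4] = 49 + -15 = 34
  P[5] = 62 + -15 = 47
  P[6] = 73 + -15 = 58

Answer: [15, 20, 23, 15, 34, 47, 58]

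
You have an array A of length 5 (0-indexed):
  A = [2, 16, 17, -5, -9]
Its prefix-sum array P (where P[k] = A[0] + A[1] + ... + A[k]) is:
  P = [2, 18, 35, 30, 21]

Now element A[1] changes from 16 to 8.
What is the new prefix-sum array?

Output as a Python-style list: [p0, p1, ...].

Answer: [2, 10, 27, 22, 13]

Derivation:
Change: A[1] 16 -> 8, delta = -8
P[k] for k < 1: unchanged (A[1] not included)
P[k] for k >= 1: shift by delta = -8
  P[0] = 2 + 0 = 2
  P[1] = 18 + -8 = 10
  P[2] = 35 + -8 = 27
  P[3] = 30 + -8 = 22
  P[4] = 21 + -8 = 13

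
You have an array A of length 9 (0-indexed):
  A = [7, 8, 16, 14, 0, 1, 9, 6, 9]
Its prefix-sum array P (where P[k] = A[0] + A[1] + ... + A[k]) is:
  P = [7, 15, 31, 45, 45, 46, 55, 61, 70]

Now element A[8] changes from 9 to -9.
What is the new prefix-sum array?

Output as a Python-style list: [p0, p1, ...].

Answer: [7, 15, 31, 45, 45, 46, 55, 61, 52]

Derivation:
Change: A[8] 9 -> -9, delta = -18
P[k] for k < 8: unchanged (A[8] not included)
P[k] for k >= 8: shift by delta = -18
  P[0] = 7 + 0 = 7
  P[1] = 15 + 0 = 15
  P[2] = 31 + 0 = 31
  P[3] = 45 + 0 = 45
  P[4] = 45 + 0 = 45
  P[5] = 46 + 0 = 46
  P[6] = 55 + 0 = 55
  P[7] = 61 + 0 = 61
  P[8] = 70 + -18 = 52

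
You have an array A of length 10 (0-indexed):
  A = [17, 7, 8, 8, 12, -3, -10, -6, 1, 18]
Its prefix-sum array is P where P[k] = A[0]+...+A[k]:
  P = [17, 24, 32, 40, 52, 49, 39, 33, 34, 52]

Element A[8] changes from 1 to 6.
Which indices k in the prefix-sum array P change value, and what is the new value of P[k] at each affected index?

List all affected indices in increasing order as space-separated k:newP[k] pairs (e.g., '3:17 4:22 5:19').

Answer: 8:39 9:57

Derivation:
P[k] = A[0] + ... + A[k]
P[k] includes A[8] iff k >= 8
Affected indices: 8, 9, ..., 9; delta = 5
  P[8]: 34 + 5 = 39
  P[9]: 52 + 5 = 57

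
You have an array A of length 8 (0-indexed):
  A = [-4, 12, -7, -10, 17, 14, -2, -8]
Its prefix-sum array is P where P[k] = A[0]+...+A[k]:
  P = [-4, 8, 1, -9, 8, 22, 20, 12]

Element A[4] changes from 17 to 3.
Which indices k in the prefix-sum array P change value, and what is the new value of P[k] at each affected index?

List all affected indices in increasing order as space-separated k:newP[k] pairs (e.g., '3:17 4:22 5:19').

Answer: 4:-6 5:8 6:6 7:-2

Derivation:
P[k] = A[0] + ... + A[k]
P[k] includes A[4] iff k >= 4
Affected indices: 4, 5, ..., 7; delta = -14
  P[4]: 8 + -14 = -6
  P[5]: 22 + -14 = 8
  P[6]: 20 + -14 = 6
  P[7]: 12 + -14 = -2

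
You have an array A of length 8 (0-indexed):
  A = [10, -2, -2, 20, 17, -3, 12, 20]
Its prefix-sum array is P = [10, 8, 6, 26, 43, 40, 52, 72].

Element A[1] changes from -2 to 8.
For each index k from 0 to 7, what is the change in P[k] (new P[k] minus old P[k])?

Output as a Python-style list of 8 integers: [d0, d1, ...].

Element change: A[1] -2 -> 8, delta = 10
For k < 1: P[k] unchanged, delta_P[k] = 0
For k >= 1: P[k] shifts by exactly 10
Delta array: [0, 10, 10, 10, 10, 10, 10, 10]

Answer: [0, 10, 10, 10, 10, 10, 10, 10]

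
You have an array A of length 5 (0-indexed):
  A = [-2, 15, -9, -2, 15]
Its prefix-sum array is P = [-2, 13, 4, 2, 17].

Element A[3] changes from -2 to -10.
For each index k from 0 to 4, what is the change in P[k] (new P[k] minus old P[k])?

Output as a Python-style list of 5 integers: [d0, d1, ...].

Answer: [0, 0, 0, -8, -8]

Derivation:
Element change: A[3] -2 -> -10, delta = -8
For k < 3: P[k] unchanged, delta_P[k] = 0
For k >= 3: P[k] shifts by exactly -8
Delta array: [0, 0, 0, -8, -8]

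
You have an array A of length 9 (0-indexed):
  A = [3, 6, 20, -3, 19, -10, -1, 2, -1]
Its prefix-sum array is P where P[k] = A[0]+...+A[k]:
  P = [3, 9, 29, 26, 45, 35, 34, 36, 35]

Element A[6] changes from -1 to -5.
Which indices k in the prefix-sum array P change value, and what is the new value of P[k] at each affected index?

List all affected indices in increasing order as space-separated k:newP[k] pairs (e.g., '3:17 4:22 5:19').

Answer: 6:30 7:32 8:31

Derivation:
P[k] = A[0] + ... + A[k]
P[k] includes A[6] iff k >= 6
Affected indices: 6, 7, ..., 8; delta = -4
  P[6]: 34 + -4 = 30
  P[7]: 36 + -4 = 32
  P[8]: 35 + -4 = 31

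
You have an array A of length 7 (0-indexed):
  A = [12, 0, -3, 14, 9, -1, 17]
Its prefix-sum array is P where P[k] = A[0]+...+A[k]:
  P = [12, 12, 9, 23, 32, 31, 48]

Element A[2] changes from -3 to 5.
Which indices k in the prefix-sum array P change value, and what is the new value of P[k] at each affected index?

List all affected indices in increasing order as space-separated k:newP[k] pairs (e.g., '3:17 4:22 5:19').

Answer: 2:17 3:31 4:40 5:39 6:56

Derivation:
P[k] = A[0] + ... + A[k]
P[k] includes A[2] iff k >= 2
Affected indices: 2, 3, ..., 6; delta = 8
  P[2]: 9 + 8 = 17
  P[3]: 23 + 8 = 31
  P[4]: 32 + 8 = 40
  P[5]: 31 + 8 = 39
  P[6]: 48 + 8 = 56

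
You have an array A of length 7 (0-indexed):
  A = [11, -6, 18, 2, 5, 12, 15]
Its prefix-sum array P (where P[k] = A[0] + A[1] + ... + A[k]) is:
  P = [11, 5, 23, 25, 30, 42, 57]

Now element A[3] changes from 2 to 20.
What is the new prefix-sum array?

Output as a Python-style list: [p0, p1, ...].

Change: A[3] 2 -> 20, delta = 18
P[k] for k < 3: unchanged (A[3] not included)
P[k] for k >= 3: shift by delta = 18
  P[0] = 11 + 0 = 11
  P[1] = 5 + 0 = 5
  P[2] = 23 + 0 = 23
  P[3] = 25 + 18 = 43
  P[4] = 30 + 18 = 48
  P[5] = 42 + 18 = 60
  P[6] = 57 + 18 = 75

Answer: [11, 5, 23, 43, 48, 60, 75]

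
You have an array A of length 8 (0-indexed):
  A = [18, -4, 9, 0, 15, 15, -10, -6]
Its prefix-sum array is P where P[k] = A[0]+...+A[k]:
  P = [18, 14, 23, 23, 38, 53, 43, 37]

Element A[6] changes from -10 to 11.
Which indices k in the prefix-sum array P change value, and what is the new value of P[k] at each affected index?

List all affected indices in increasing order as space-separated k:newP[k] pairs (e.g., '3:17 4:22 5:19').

P[k] = A[0] + ... + A[k]
P[k] includes A[6] iff k >= 6
Affected indices: 6, 7, ..., 7; delta = 21
  P[6]: 43 + 21 = 64
  P[7]: 37 + 21 = 58

Answer: 6:64 7:58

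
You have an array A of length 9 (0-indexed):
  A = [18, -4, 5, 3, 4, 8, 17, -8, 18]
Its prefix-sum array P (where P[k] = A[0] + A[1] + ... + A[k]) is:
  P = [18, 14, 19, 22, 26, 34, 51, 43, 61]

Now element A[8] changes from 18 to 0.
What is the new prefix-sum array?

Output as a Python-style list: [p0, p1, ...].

Answer: [18, 14, 19, 22, 26, 34, 51, 43, 43]

Derivation:
Change: A[8] 18 -> 0, delta = -18
P[k] for k < 8: unchanged (A[8] not included)
P[k] for k >= 8: shift by delta = -18
  P[0] = 18 + 0 = 18
  P[1] = 14 + 0 = 14
  P[2] = 19 + 0 = 19
  P[3] = 22 + 0 = 22
  P[4] = 26 + 0 = 26
  P[5] = 34 + 0 = 34
  P[6] = 51 + 0 = 51
  P[7] = 43 + 0 = 43
  P[8] = 61 + -18 = 43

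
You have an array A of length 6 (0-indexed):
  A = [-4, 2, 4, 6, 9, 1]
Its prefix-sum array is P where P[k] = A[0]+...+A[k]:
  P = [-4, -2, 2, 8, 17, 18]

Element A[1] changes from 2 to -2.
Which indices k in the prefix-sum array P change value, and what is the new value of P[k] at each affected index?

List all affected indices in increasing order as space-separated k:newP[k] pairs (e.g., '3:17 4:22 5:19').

Answer: 1:-6 2:-2 3:4 4:13 5:14

Derivation:
P[k] = A[0] + ... + A[k]
P[k] includes A[1] iff k >= 1
Affected indices: 1, 2, ..., 5; delta = -4
  P[1]: -2 + -4 = -6
  P[2]: 2 + -4 = -2
  P[3]: 8 + -4 = 4
  P[4]: 17 + -4 = 13
  P[5]: 18 + -4 = 14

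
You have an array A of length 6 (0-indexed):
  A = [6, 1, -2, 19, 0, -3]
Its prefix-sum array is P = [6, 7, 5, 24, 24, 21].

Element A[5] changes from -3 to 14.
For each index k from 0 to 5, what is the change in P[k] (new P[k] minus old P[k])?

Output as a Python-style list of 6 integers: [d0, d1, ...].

Answer: [0, 0, 0, 0, 0, 17]

Derivation:
Element change: A[5] -3 -> 14, delta = 17
For k < 5: P[k] unchanged, delta_P[k] = 0
For k >= 5: P[k] shifts by exactly 17
Delta array: [0, 0, 0, 0, 0, 17]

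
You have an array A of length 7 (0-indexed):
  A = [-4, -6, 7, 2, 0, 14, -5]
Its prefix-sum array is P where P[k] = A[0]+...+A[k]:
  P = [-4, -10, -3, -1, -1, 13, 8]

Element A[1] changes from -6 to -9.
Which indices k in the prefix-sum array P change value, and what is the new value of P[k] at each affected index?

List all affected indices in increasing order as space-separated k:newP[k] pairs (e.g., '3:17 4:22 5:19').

Answer: 1:-13 2:-6 3:-4 4:-4 5:10 6:5

Derivation:
P[k] = A[0] + ... + A[k]
P[k] includes A[1] iff k >= 1
Affected indices: 1, 2, ..., 6; delta = -3
  P[1]: -10 + -3 = -13
  P[2]: -3 + -3 = -6
  P[3]: -1 + -3 = -4
  P[4]: -1 + -3 = -4
  P[5]: 13 + -3 = 10
  P[6]: 8 + -3 = 5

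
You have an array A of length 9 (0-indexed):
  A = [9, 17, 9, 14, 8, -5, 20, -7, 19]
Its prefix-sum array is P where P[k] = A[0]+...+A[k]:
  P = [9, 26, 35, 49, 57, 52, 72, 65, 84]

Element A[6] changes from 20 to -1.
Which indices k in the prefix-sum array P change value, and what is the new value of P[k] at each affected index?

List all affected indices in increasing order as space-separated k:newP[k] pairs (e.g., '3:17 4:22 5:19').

P[k] = A[0] + ... + A[k]
P[k] includes A[6] iff k >= 6
Affected indices: 6, 7, ..., 8; delta = -21
  P[6]: 72 + -21 = 51
  P[7]: 65 + -21 = 44
  P[8]: 84 + -21 = 63

Answer: 6:51 7:44 8:63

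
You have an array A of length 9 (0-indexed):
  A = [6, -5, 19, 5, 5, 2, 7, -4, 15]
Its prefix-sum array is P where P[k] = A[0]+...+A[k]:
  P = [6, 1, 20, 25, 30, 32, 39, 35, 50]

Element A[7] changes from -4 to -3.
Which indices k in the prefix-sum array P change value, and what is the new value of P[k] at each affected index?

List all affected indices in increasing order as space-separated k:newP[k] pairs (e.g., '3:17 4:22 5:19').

P[k] = A[0] + ... + A[k]
P[k] includes A[7] iff k >= 7
Affected indices: 7, 8, ..., 8; delta = 1
  P[7]: 35 + 1 = 36
  P[8]: 50 + 1 = 51

Answer: 7:36 8:51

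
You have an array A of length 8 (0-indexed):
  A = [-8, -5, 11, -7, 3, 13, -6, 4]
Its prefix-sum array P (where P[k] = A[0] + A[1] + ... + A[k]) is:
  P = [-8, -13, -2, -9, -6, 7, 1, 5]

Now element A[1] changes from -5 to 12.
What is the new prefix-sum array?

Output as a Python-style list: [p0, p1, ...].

Change: A[1] -5 -> 12, delta = 17
P[k] for k < 1: unchanged (A[1] not included)
P[k] for k >= 1: shift by delta = 17
  P[0] = -8 + 0 = -8
  P[1] = -13 + 17 = 4
  P[2] = -2 + 17 = 15
  P[3] = -9 + 17 = 8
  P[4] = -6 + 17 = 11
  P[5] = 7 + 17 = 24
  P[6] = 1 + 17 = 18
  P[7] = 5 + 17 = 22

Answer: [-8, 4, 15, 8, 11, 24, 18, 22]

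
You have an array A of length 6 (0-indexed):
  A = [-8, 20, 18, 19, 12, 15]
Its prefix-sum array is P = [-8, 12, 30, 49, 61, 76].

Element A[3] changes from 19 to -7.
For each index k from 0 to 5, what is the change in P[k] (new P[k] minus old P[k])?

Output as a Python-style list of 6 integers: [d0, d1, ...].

Element change: A[3] 19 -> -7, delta = -26
For k < 3: P[k] unchanged, delta_P[k] = 0
For k >= 3: P[k] shifts by exactly -26
Delta array: [0, 0, 0, -26, -26, -26]

Answer: [0, 0, 0, -26, -26, -26]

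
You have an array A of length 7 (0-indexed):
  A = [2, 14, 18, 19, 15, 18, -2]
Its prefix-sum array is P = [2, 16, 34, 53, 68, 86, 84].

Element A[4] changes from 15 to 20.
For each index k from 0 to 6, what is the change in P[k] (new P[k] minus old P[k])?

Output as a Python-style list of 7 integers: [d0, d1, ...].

Element change: A[4] 15 -> 20, delta = 5
For k < 4: P[k] unchanged, delta_P[k] = 0
For k >= 4: P[k] shifts by exactly 5
Delta array: [0, 0, 0, 0, 5, 5, 5]

Answer: [0, 0, 0, 0, 5, 5, 5]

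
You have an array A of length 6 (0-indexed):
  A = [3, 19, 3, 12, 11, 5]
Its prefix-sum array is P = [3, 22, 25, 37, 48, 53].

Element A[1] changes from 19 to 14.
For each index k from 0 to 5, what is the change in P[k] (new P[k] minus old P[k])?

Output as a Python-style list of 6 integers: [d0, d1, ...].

Answer: [0, -5, -5, -5, -5, -5]

Derivation:
Element change: A[1] 19 -> 14, delta = -5
For k < 1: P[k] unchanged, delta_P[k] = 0
For k >= 1: P[k] shifts by exactly -5
Delta array: [0, -5, -5, -5, -5, -5]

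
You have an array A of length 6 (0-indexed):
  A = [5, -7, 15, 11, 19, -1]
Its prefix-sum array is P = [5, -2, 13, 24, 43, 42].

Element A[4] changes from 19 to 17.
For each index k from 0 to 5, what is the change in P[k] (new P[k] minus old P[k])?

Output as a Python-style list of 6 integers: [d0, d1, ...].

Answer: [0, 0, 0, 0, -2, -2]

Derivation:
Element change: A[4] 19 -> 17, delta = -2
For k < 4: P[k] unchanged, delta_P[k] = 0
For k >= 4: P[k] shifts by exactly -2
Delta array: [0, 0, 0, 0, -2, -2]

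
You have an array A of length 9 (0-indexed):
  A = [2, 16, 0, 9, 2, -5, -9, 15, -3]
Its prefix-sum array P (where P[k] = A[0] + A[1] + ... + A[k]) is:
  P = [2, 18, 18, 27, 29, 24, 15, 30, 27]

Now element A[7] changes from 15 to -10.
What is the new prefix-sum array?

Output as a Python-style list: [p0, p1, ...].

Answer: [2, 18, 18, 27, 29, 24, 15, 5, 2]

Derivation:
Change: A[7] 15 -> -10, delta = -25
P[k] for k < 7: unchanged (A[7] not included)
P[k] for k >= 7: shift by delta = -25
  P[0] = 2 + 0 = 2
  P[1] = 18 + 0 = 18
  P[2] = 18 + 0 = 18
  P[3] = 27 + 0 = 27
  P[4] = 29 + 0 = 29
  P[5] = 24 + 0 = 24
  P[6] = 15 + 0 = 15
  P[7] = 30 + -25 = 5
  P[8] = 27 + -25 = 2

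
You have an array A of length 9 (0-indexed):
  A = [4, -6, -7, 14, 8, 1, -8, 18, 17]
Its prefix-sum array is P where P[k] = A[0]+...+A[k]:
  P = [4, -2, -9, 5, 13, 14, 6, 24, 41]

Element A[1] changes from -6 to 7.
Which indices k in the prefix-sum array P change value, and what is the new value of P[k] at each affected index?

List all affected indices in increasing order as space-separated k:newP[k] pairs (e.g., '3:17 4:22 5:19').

Answer: 1:11 2:4 3:18 4:26 5:27 6:19 7:37 8:54

Derivation:
P[k] = A[0] + ... + A[k]
P[k] includes A[1] iff k >= 1
Affected indices: 1, 2, ..., 8; delta = 13
  P[1]: -2 + 13 = 11
  P[2]: -9 + 13 = 4
  P[3]: 5 + 13 = 18
  P[4]: 13 + 13 = 26
  P[5]: 14 + 13 = 27
  P[6]: 6 + 13 = 19
  P[7]: 24 + 13 = 37
  P[8]: 41 + 13 = 54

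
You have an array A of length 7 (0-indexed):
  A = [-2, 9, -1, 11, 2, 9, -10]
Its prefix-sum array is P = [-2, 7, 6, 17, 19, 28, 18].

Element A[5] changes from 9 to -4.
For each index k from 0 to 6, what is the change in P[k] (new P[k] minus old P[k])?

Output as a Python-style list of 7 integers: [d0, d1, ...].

Answer: [0, 0, 0, 0, 0, -13, -13]

Derivation:
Element change: A[5] 9 -> -4, delta = -13
For k < 5: P[k] unchanged, delta_P[k] = 0
For k >= 5: P[k] shifts by exactly -13
Delta array: [0, 0, 0, 0, 0, -13, -13]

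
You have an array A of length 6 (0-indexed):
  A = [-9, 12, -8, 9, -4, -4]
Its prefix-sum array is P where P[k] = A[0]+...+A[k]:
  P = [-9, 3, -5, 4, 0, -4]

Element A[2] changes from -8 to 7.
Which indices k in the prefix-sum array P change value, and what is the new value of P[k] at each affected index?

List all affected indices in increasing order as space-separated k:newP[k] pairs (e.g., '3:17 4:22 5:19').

Answer: 2:10 3:19 4:15 5:11

Derivation:
P[k] = A[0] + ... + A[k]
P[k] includes A[2] iff k >= 2
Affected indices: 2, 3, ..., 5; delta = 15
  P[2]: -5 + 15 = 10
  P[3]: 4 + 15 = 19
  P[4]: 0 + 15 = 15
  P[5]: -4 + 15 = 11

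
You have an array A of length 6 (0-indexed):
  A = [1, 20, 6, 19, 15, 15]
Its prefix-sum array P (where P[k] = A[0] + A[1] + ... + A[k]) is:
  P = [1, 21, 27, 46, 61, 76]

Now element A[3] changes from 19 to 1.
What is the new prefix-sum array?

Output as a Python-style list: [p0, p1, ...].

Change: A[3] 19 -> 1, delta = -18
P[k] for k < 3: unchanged (A[3] not included)
P[k] for k >= 3: shift by delta = -18
  P[0] = 1 + 0 = 1
  P[1] = 21 + 0 = 21
  P[2] = 27 + 0 = 27
  P[3] = 46 + -18 = 28
  P[4] = 61 + -18 = 43
  P[5] = 76 + -18 = 58

Answer: [1, 21, 27, 28, 43, 58]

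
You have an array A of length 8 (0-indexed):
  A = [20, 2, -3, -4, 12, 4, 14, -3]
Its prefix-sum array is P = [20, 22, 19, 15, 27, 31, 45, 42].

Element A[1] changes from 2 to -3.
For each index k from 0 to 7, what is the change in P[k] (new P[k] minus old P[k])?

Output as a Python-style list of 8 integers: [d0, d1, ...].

Answer: [0, -5, -5, -5, -5, -5, -5, -5]

Derivation:
Element change: A[1] 2 -> -3, delta = -5
For k < 1: P[k] unchanged, delta_P[k] = 0
For k >= 1: P[k] shifts by exactly -5
Delta array: [0, -5, -5, -5, -5, -5, -5, -5]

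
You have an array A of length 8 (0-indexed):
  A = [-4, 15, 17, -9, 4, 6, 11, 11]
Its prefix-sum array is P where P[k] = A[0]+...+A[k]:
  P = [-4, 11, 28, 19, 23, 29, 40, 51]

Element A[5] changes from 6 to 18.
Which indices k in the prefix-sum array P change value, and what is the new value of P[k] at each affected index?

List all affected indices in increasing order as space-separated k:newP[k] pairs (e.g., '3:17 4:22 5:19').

Answer: 5:41 6:52 7:63

Derivation:
P[k] = A[0] + ... + A[k]
P[k] includes A[5] iff k >= 5
Affected indices: 5, 6, ..., 7; delta = 12
  P[5]: 29 + 12 = 41
  P[6]: 40 + 12 = 52
  P[7]: 51 + 12 = 63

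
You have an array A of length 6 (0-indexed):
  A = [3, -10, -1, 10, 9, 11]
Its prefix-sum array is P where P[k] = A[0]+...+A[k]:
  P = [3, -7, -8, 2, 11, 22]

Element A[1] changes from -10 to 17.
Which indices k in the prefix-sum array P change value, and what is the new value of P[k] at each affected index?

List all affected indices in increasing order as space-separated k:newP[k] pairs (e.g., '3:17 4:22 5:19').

P[k] = A[0] + ... + A[k]
P[k] includes A[1] iff k >= 1
Affected indices: 1, 2, ..., 5; delta = 27
  P[1]: -7 + 27 = 20
  P[2]: -8 + 27 = 19
  P[3]: 2 + 27 = 29
  P[4]: 11 + 27 = 38
  P[5]: 22 + 27 = 49

Answer: 1:20 2:19 3:29 4:38 5:49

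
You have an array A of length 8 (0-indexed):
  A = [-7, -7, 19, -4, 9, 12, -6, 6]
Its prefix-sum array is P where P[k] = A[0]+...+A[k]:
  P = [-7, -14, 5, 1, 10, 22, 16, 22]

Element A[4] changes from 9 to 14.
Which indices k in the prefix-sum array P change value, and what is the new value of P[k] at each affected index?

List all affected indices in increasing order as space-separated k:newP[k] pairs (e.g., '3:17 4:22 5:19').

P[k] = A[0] + ... + A[k]
P[k] includes A[4] iff k >= 4
Affected indices: 4, 5, ..., 7; delta = 5
  P[4]: 10 + 5 = 15
  P[5]: 22 + 5 = 27
  P[6]: 16 + 5 = 21
  P[7]: 22 + 5 = 27

Answer: 4:15 5:27 6:21 7:27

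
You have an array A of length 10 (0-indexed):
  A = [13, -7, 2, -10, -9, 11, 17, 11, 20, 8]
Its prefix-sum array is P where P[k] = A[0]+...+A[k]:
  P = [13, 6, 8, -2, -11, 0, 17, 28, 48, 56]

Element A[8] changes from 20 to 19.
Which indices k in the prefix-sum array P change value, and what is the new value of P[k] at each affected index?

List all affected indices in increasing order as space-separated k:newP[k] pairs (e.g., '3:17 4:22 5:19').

P[k] = A[0] + ... + A[k]
P[k] includes A[8] iff k >= 8
Affected indices: 8, 9, ..., 9; delta = -1
  P[8]: 48 + -1 = 47
  P[9]: 56 + -1 = 55

Answer: 8:47 9:55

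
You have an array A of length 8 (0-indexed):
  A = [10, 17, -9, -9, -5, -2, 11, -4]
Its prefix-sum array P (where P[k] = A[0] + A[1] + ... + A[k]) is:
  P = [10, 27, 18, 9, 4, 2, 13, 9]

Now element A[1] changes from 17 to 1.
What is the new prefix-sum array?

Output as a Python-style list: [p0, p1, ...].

Answer: [10, 11, 2, -7, -12, -14, -3, -7]

Derivation:
Change: A[1] 17 -> 1, delta = -16
P[k] for k < 1: unchanged (A[1] not included)
P[k] for k >= 1: shift by delta = -16
  P[0] = 10 + 0 = 10
  P[1] = 27 + -16 = 11
  P[2] = 18 + -16 = 2
  P[3] = 9 + -16 = -7
  P[4] = 4 + -16 = -12
  P[5] = 2 + -16 = -14
  P[6] = 13 + -16 = -3
  P[7] = 9 + -16 = -7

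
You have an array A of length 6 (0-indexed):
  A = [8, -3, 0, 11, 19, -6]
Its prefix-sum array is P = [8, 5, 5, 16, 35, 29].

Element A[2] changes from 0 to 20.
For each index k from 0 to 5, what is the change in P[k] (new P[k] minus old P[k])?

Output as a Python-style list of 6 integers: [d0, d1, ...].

Answer: [0, 0, 20, 20, 20, 20]

Derivation:
Element change: A[2] 0 -> 20, delta = 20
For k < 2: P[k] unchanged, delta_P[k] = 0
For k >= 2: P[k] shifts by exactly 20
Delta array: [0, 0, 20, 20, 20, 20]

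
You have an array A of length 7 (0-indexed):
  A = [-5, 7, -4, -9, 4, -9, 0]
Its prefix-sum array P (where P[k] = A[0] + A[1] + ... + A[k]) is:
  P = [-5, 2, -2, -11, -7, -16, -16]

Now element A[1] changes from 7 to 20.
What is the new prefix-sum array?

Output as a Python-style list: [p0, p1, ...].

Answer: [-5, 15, 11, 2, 6, -3, -3]

Derivation:
Change: A[1] 7 -> 20, delta = 13
P[k] for k < 1: unchanged (A[1] not included)
P[k] for k >= 1: shift by delta = 13
  P[0] = -5 + 0 = -5
  P[1] = 2 + 13 = 15
  P[2] = -2 + 13 = 11
  P[3] = -11 + 13 = 2
  P[4] = -7 + 13 = 6
  P[5] = -16 + 13 = -3
  P[6] = -16 + 13 = -3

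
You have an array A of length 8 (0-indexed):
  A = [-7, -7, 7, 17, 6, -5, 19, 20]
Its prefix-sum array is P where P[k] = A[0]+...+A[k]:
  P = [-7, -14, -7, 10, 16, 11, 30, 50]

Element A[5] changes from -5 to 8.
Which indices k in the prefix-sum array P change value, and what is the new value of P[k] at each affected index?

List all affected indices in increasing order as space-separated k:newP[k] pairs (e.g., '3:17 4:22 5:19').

P[k] = A[0] + ... + A[k]
P[k] includes A[5] iff k >= 5
Affected indices: 5, 6, ..., 7; delta = 13
  P[5]: 11 + 13 = 24
  P[6]: 30 + 13 = 43
  P[7]: 50 + 13 = 63

Answer: 5:24 6:43 7:63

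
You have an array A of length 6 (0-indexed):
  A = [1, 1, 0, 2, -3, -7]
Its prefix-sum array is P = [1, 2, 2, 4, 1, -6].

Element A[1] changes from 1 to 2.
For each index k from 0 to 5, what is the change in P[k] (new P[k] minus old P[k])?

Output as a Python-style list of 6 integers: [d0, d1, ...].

Element change: A[1] 1 -> 2, delta = 1
For k < 1: P[k] unchanged, delta_P[k] = 0
For k >= 1: P[k] shifts by exactly 1
Delta array: [0, 1, 1, 1, 1, 1]

Answer: [0, 1, 1, 1, 1, 1]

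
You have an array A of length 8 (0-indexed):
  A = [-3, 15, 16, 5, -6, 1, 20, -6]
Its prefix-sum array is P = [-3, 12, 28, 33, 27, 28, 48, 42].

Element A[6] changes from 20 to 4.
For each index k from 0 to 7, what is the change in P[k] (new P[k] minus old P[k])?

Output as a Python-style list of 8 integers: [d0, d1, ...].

Element change: A[6] 20 -> 4, delta = -16
For k < 6: P[k] unchanged, delta_P[k] = 0
For k >= 6: P[k] shifts by exactly -16
Delta array: [0, 0, 0, 0, 0, 0, -16, -16]

Answer: [0, 0, 0, 0, 0, 0, -16, -16]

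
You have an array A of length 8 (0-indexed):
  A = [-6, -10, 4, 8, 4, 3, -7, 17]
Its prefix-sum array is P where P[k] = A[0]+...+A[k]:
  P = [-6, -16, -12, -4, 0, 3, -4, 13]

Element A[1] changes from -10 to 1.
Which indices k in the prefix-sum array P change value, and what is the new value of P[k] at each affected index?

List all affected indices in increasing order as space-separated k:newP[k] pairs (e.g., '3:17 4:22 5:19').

Answer: 1:-5 2:-1 3:7 4:11 5:14 6:7 7:24

Derivation:
P[k] = A[0] + ... + A[k]
P[k] includes A[1] iff k >= 1
Affected indices: 1, 2, ..., 7; delta = 11
  P[1]: -16 + 11 = -5
  P[2]: -12 + 11 = -1
  P[3]: -4 + 11 = 7
  P[4]: 0 + 11 = 11
  P[5]: 3 + 11 = 14
  P[6]: -4 + 11 = 7
  P[7]: 13 + 11 = 24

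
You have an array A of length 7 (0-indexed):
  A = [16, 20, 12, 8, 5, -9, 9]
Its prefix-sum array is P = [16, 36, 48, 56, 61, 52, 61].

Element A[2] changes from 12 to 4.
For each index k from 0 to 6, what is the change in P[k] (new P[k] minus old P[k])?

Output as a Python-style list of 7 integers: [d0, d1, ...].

Answer: [0, 0, -8, -8, -8, -8, -8]

Derivation:
Element change: A[2] 12 -> 4, delta = -8
For k < 2: P[k] unchanged, delta_P[k] = 0
For k >= 2: P[k] shifts by exactly -8
Delta array: [0, 0, -8, -8, -8, -8, -8]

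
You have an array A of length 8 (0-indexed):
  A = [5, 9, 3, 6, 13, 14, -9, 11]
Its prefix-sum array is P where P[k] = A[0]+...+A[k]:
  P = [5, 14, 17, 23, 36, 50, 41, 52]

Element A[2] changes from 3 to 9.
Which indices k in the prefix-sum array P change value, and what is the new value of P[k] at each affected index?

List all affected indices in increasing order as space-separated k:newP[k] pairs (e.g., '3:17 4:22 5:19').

Answer: 2:23 3:29 4:42 5:56 6:47 7:58

Derivation:
P[k] = A[0] + ... + A[k]
P[k] includes A[2] iff k >= 2
Affected indices: 2, 3, ..., 7; delta = 6
  P[2]: 17 + 6 = 23
  P[3]: 23 + 6 = 29
  P[4]: 36 + 6 = 42
  P[5]: 50 + 6 = 56
  P[6]: 41 + 6 = 47
  P[7]: 52 + 6 = 58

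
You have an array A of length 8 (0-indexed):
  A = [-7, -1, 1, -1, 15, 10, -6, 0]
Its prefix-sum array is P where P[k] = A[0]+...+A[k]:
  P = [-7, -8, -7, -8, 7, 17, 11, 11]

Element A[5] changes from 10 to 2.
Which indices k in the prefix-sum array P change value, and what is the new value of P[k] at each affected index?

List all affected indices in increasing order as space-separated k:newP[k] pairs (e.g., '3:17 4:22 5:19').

Answer: 5:9 6:3 7:3

Derivation:
P[k] = A[0] + ... + A[k]
P[k] includes A[5] iff k >= 5
Affected indices: 5, 6, ..., 7; delta = -8
  P[5]: 17 + -8 = 9
  P[6]: 11 + -8 = 3
  P[7]: 11 + -8 = 3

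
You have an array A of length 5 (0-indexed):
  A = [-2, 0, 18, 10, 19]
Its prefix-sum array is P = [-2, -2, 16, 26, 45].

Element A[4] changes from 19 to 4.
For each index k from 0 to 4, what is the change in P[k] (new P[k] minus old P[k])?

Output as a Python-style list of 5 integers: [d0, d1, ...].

Answer: [0, 0, 0, 0, -15]

Derivation:
Element change: A[4] 19 -> 4, delta = -15
For k < 4: P[k] unchanged, delta_P[k] = 0
For k >= 4: P[k] shifts by exactly -15
Delta array: [0, 0, 0, 0, -15]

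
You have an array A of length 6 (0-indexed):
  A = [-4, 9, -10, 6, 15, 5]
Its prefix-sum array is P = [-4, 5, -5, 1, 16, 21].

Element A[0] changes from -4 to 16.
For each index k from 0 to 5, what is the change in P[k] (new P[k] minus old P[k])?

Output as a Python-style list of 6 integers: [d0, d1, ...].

Answer: [20, 20, 20, 20, 20, 20]

Derivation:
Element change: A[0] -4 -> 16, delta = 20
For k < 0: P[k] unchanged, delta_P[k] = 0
For k >= 0: P[k] shifts by exactly 20
Delta array: [20, 20, 20, 20, 20, 20]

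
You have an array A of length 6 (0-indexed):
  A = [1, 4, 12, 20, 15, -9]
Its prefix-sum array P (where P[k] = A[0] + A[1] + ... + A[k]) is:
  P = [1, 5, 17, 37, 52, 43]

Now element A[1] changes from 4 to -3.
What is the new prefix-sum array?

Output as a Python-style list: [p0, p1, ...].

Change: A[1] 4 -> -3, delta = -7
P[k] for k < 1: unchanged (A[1] not included)
P[k] for k >= 1: shift by delta = -7
  P[0] = 1 + 0 = 1
  P[1] = 5 + -7 = -2
  P[2] = 17 + -7 = 10
  P[3] = 37 + -7 = 30
  P[4] = 52 + -7 = 45
  P[5] = 43 + -7 = 36

Answer: [1, -2, 10, 30, 45, 36]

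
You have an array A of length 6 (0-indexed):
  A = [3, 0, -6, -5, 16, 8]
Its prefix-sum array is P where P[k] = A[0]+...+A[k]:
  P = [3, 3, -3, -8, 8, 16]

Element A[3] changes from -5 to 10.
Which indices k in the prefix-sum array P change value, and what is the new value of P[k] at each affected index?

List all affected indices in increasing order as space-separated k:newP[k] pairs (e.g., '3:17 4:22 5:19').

P[k] = A[0] + ... + A[k]
P[k] includes A[3] iff k >= 3
Affected indices: 3, 4, ..., 5; delta = 15
  P[3]: -8 + 15 = 7
  P[4]: 8 + 15 = 23
  P[5]: 16 + 15 = 31

Answer: 3:7 4:23 5:31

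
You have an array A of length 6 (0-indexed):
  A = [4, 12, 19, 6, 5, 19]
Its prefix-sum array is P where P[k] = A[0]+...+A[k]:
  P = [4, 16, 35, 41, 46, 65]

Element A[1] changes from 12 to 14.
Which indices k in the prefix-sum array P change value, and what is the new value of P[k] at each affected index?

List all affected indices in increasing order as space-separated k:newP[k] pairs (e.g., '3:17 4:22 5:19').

Answer: 1:18 2:37 3:43 4:48 5:67

Derivation:
P[k] = A[0] + ... + A[k]
P[k] includes A[1] iff k >= 1
Affected indices: 1, 2, ..., 5; delta = 2
  P[1]: 16 + 2 = 18
  P[2]: 35 + 2 = 37
  P[3]: 41 + 2 = 43
  P[4]: 46 + 2 = 48
  P[5]: 65 + 2 = 67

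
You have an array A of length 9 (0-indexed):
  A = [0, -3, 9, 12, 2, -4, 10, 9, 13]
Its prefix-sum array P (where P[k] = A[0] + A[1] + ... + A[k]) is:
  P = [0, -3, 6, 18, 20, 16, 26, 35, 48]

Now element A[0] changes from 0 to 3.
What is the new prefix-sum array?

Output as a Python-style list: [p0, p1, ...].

Change: A[0] 0 -> 3, delta = 3
P[k] for k < 0: unchanged (A[0] not included)
P[k] for k >= 0: shift by delta = 3
  P[0] = 0 + 3 = 3
  P[1] = -3 + 3 = 0
  P[2] = 6 + 3 = 9
  P[3] = 18 + 3 = 21
  P[4] = 20 + 3 = 23
  P[5] = 16 + 3 = 19
  P[6] = 26 + 3 = 29
  P[7] = 35 + 3 = 38
  P[8] = 48 + 3 = 51

Answer: [3, 0, 9, 21, 23, 19, 29, 38, 51]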